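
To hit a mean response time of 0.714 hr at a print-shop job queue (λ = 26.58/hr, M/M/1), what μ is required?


W = 1/(μ−λ) ⇒ μ − λ = 1/W = 1/0.714 = 1.4006
μ = λ + 1/W = 26.58 + 1.4006 = 27.9806 per hr

Final: 27.9806 /hr


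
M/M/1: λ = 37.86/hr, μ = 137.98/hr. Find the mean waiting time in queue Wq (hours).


ρ = 37.86/137.98 = 0.2744
Wq = ρ/(μ−λ) = 0.2744/(137.98 − 37.86) = 0.2744/100.12 = 0.002741 hr

Final: 0.002741 hr


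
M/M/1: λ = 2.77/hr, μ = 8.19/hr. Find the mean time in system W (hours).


W = 1/(μ−λ) = 1/(8.19 − 2.77) = 1/5.42 = 0.1845 hr

Final: 0.1845 hr


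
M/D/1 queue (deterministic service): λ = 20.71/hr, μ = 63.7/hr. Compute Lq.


ρ = 20.71/63.7 = 0.3251
M/D/1: Lq = ρ²/(2(1−ρ)) = 0.1057/(2·0.6749) = 0.07831

Final: 0.07831


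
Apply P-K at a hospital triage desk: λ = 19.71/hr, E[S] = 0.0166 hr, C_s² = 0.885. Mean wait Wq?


ρ = λ·E[S] = 19.71·0.0166 = 0.3272
E[S²] = E[S]²(1+C_s²) = 0.0166²·(1+0.885) = 0.0005194
Wq = λ·E[S²]/(2(1−ρ)) = 19.71·0.0005194/(2·0.6728) = 0.007608 hr

Final: 0.007608 hr


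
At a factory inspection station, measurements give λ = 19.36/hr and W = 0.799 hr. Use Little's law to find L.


L = λW = 19.36·0.799 = 15.4686

Final: 15.4686


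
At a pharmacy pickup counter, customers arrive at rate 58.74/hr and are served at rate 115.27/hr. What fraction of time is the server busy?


ρ = λ/μ = 58.74/115.27 = 0.5096

Final: 0.5096


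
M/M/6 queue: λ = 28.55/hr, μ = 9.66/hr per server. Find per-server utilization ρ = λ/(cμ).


ρ = λ/(cμ) = 28.55/(6·9.66) = 28.55/57.96 = 0.4926

Final: 0.4926


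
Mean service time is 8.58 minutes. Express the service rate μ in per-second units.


μ = 1/(service time) in consistent units.
1 second = 0.0166667 min, so μ = 0.0166667/8.58 = 0.001943 per second

Final: 0.001943 /sec


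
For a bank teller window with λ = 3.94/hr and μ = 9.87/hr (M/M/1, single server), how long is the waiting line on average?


ρ = 3.94/9.87 = 0.3992
Lq = ρ²/(1−ρ) = 0.1594/0.6008 = 0.2652

Final: 0.2652


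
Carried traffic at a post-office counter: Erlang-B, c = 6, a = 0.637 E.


B(6,0.637) = 0.00004908 (Erlang-B)
Carried load = a(1 − B) = 0.637·(1 − 0.00004908) = 0.637·0.999951 = 0.6370 E

Final: 0.6370 Erlangs


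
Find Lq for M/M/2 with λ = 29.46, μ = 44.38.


a = λ/μ = 0.6638; ρ = a/2 = 0.3319
P₀ = 0.501607
Lq = P₀·a^c·ρ / (c!·(1−ρ)²) = 0.501607·0.44065·0.3319/(2·0.44635)
= 0.08218

Final: 0.08218


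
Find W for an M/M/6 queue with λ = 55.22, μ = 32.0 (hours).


a = 1.7256; ρ = 0.2876; P₀ = 0.177955
Lq = P₀·a^c·ρ/(c!(1−ρ)²) = 0.003698
Wq = Lq/λ = 0.003698/55.22 = 0.00006697 hr
W = Wq + 1/μ = 0.00006697 + 0.03125 = 0.03132 hr

Final: 0.03132 hr


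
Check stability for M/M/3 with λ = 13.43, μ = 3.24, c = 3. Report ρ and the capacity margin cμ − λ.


Total capacity cμ = 3·3.24 = 9.72/hr
ρ = λ/(cμ) = 13.43/9.72 = 1.3817
Stable ⇔ ρ < 1: NO
Spare capacity = cμ − λ = 9.72 − 13.43 = -3.71/hr

Final: ρ = 1.3817; unstable; margin = -3.71/hr


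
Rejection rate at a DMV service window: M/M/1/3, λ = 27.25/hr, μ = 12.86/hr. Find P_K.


ρ = λ/μ = 27.25/12.86 = 2.1190
P_K = (1−ρ)ρ^K/(1−ρ^(K+1)) = (-1.1190·9.514295)/(1 − 20.160540)
= -10.646245/-19.160540 = 0.555634

Final: 0.555634


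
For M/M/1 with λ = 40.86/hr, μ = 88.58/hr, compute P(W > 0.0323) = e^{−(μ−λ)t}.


W ~ Exponential(μ−λ) for M/M/1.
μ − λ = 88.58 − 40.86 = 47.7200
P(W > t) = e^{−(μ−λ)t} = e^{−1.5414} = 0.214091

Final: 0.214091


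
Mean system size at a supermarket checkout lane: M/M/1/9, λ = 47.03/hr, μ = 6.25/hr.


ρ = 47.03/6.25 = 7.5248
L = ρ[1 − (K+1)ρ^K + Kρ^(K+1)] / [(1−ρ)(1−ρ^(K+1))]
Numerator: 7.5248·(1 − 10·77348990.967669 + 9·582035687.233513) = 33596962388.842323
Denominator: (-6.5248)·(-582035686.233513) = 3797666445.536427
L = 33596962388.842323/3797666445.536427 = 8.8467

Final: 8.8467


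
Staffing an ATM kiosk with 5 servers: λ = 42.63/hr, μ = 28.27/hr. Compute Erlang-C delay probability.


a = λ/μ = 1.5080; ρ = a/5 = 0.3016
P₀ = 0.220998 (from M/M/c formula)
C(c,a) = [a^c/(c!(1−ρ))]·P₀ = [7.79736/(120·0.6984)]·0.220998
= 0.09304·0.220998 = 0.020561

Final: 0.020561


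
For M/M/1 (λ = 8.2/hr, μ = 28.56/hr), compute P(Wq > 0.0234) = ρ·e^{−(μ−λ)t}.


ρ = 8.2/28.56 = 0.2871
P(Wq > t) = ρ·e^{−(μ−λ)t} = 0.2871·e^{−0.4764}
= 0.2871·0.621000 = 0.178298

Final: 0.178298


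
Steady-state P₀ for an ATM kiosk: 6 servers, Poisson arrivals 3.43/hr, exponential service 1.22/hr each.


a = λ/μ = 3.43/1.22 = 2.8115; ρ = a/c = 0.4686
Σ_{k=0}^{5} a^k/k! (terms k=0..5) = 1.00000 + 2.81148 + 3.95220 + 3.70383 + 2.60331 + 1.46383 = 15.53465
Tail: a^6/(6!(1−ρ)) = 493.86214/(720·0.5314) = 1.29073
P₀ = 1/(15.53465 + 1.29073) = 1/16.82537 = 0.059434

Final: 0.059434


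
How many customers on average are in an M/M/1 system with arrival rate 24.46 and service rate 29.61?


ρ = λ/μ = 24.46/29.61 = 0.8261
L = ρ/(1−ρ) = 0.8261/(1 − 0.8261) = 0.8261/0.1739 = 4.7495

Final: 4.7495


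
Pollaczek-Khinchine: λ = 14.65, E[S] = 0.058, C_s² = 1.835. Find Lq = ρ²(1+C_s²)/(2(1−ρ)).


ρ = λ·E[S] = 14.65·0.058 = 0.8497
Lq = ρ²(1+C_s²)/(2(1−ρ)) = 0.7220·(1+1.835)/(2·0.1503)
= 0.7220·2.8350/0.3006 = 6.80919

Final: 6.80919


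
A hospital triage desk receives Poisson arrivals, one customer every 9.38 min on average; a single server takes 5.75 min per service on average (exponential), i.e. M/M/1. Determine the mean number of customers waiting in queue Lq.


λ = 60/9.38 = 6.3966 /hr
μ = 60/5.75 = 10.4348 /hr
ρ = λ/μ = 6.3966/10.4348 = 0.6130
Lq = ρ²/(1−ρ) = 0.3758/0.3870 = 0.9710

Final: 0.9710


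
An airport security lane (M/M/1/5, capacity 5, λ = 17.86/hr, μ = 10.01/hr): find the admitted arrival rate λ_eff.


ρ = 1.7842; P_K = (1−ρ)ρ^5/(1−ρ^6) = 0.453589
λ_eff = λ(1 − P_K) = 17.86·(1 − 0.453589) = 17.86·0.546411 = 9.7589 /hr

Final: 9.7589 /hr


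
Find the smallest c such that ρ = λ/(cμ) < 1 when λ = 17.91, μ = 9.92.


Stability requires cμ > λ ⇔ c > λ/μ.
λ/μ = 17.91/9.92 = 1.8054
Minimum integer c = ⌊1.8054⌋ + 1 = 2
Check: 2·9.92 = 19.84 > 17.91, while 1·9.92 = 9.92 ≤ 17.91

Final: 2 servers


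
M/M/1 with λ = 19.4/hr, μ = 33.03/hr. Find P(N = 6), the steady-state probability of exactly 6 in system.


ρ = 19.4/33.03 = 0.5873
P_n = (1−ρ)·ρ^n = (1 − 0.5873)·0.5873^6 = 0.4127·0.041054 = 0.016941

Final: 0.016941


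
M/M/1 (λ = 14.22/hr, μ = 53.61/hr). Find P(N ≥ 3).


ρ = 14.22/53.61 = 0.2652
P(N ≥ n) = ρ^n = 0.2652^3 = 0.018662

Final: 0.018662


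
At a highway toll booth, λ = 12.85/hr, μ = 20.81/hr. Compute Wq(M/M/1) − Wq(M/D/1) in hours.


ρ = 12.85/20.81 = 0.6175
Wq(M/M/1) = ρ/(μ−λ) = 0.6175/7.96 = 0.07757 hr
Wq(M/D/1) = ρ/(2(μ−λ)) = 0.03879 hr
Savings = 0.07757 − 0.03879 = 0.03879 hr

Final: 0.03879 hr


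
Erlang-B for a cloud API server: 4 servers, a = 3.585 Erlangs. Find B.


B(c,a) = (a^c/c!) / Σ_{k=0}^{c} a^k/k!
a^4/4! = 6.882487
Σ terms (k=0..4): 1.00000 + 3.58500 + 6.42611 + 7.67920 + 6.88249 = 25.572804
B = 6.882487/25.572804 = 0.269133

Final: 0.269133


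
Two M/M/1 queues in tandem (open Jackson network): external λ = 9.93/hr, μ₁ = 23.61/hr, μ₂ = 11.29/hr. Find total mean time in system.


Each node sees arrival rate λ = 9.93/hr (tandem ⇒ throughput preserved).
W₁ = 1/(μ₁−λ) = 1/(23.61−9.93) = 0.07310 hr
W₂ = 1/(μ₂−λ) = 1/(11.29−9.93) = 0.73529 hr
W_total = W₁ + W₂ = 0.07310 + 0.73529 = 0.80839 hr

Final: 0.80839 hr


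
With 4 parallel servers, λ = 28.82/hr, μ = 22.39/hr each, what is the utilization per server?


ρ = λ/(cμ) = 28.82/(4·22.39) = 28.82/89.56 = 0.3218

Final: 0.3218


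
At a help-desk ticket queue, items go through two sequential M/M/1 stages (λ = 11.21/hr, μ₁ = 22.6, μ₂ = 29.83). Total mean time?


Each node sees arrival rate λ = 11.21/hr (tandem ⇒ throughput preserved).
W₁ = 1/(μ₁−λ) = 1/(22.6−11.21) = 0.08780 hr
W₂ = 1/(μ₂−λ) = 1/(29.83−11.21) = 0.05371 hr
W_total = W₁ + W₂ = 0.08780 + 0.05371 = 0.14150 hr

Final: 0.14150 hr


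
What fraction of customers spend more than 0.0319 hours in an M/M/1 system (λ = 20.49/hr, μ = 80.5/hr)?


W ~ Exponential(μ−λ) for M/M/1.
μ − λ = 80.5 − 20.49 = 60.0100
P(W > t) = e^{−(μ−λ)t} = e^{−1.9143} = 0.147442

Final: 0.147442


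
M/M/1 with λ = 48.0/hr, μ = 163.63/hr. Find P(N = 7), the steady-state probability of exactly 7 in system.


ρ = 48.0/163.63 = 0.2933
P_n = (1−ρ)·ρ^n = (1 − 0.2933)·0.2933^7 = 0.7067·0.0001869 = 0.0001321

Final: 0.0001321


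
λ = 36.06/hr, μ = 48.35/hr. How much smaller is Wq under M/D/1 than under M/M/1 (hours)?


ρ = 36.06/48.35 = 0.7458
Wq(M/M/1) = ρ/(μ−λ) = 0.7458/12.29 = 0.06068 hr
Wq(M/D/1) = ρ/(2(μ−λ)) = 0.03034 hr
Savings = 0.06068 − 0.03034 = 0.03034 hr

Final: 0.03034 hr


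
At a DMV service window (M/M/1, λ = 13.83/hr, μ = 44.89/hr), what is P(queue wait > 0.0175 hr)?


ρ = 13.83/44.89 = 0.3081
P(Wq > t) = ρ·e^{−(μ−λ)t} = 0.3081·e^{−0.5436}
= 0.3081·0.580683 = 0.178901

Final: 0.178901


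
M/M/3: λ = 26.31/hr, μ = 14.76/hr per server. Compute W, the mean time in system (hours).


a = 1.7825; ρ = 0.5942; P₀ = 0.149316
Lq = P₀·a^c·ρ/(c!(1−ρ)²) = 0.50850
Wq = Lq/λ = 0.50850/26.31 = 0.01933 hr
W = Wq + 1/μ = 0.01933 + 0.06775 = 0.08708 hr

Final: 0.08708 hr


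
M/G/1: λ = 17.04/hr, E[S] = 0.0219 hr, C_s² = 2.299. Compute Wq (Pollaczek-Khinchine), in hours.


ρ = λ·E[S] = 17.04·0.0219 = 0.3732
E[S²] = E[S]²(1+C_s²) = 0.0219²·(1+2.299) = 0.001582
Wq = λ·E[S²]/(2(1−ρ)) = 17.04·0.001582/(2·0.6268) = 0.02151 hr

Final: 0.02151 hr


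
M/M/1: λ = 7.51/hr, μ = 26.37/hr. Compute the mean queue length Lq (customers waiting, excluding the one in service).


ρ = 7.51/26.37 = 0.2848
Lq = ρ²/(1−ρ) = 0.08111/0.7152 = 0.1134

Final: 0.1134


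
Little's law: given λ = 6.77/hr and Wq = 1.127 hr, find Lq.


Lq = λWq = 6.77·1.127 = 7.6298

Final: 7.6298


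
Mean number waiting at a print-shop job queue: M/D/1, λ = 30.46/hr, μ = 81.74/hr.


ρ = 30.46/81.74 = 0.3726
M/D/1: Lq = ρ²/(2(1−ρ)) = 0.1389/(2·0.6274) = 0.11067

Final: 0.11067


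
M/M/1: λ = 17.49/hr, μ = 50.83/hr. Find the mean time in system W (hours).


W = 1/(μ−λ) = 1/(50.83 − 17.49) = 1/33.34 = 0.02999 hr

Final: 0.02999 hr


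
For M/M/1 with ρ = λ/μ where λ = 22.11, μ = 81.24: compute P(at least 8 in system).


ρ = 22.11/81.24 = 0.2722
P(N ≥ n) = ρ^n = 0.2722^8 = 0.00003010

Final: 0.00003010


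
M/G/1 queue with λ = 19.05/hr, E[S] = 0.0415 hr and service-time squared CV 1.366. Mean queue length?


ρ = λ·E[S] = 19.05·0.0415 = 0.7906
Lq = ρ²(1+C_s²)/(2(1−ρ)) = 0.6250·(1+1.366)/(2·0.2094)
= 0.6250·2.3660/0.4188 = 3.53055

Final: 3.53055


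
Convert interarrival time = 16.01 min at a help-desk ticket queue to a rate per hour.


λ = 1/(interarrival time) in consistent units.
1 hour = 60 min, so λ = 60/16.01 = 3.7477 per hour

Final: 3.7477 /hr


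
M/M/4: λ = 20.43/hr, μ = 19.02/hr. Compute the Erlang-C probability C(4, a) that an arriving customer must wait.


a = λ/μ = 1.0741; ρ = a/4 = 0.2685
P₀ = 0.340903 (from M/M/c formula)
C(c,a) = [a^c/(c!(1−ρ))]·P₀ = [1.33116/(24·0.7315)]·0.340903
= 0.07583·0.340903 = 0.025850

Final: 0.025850


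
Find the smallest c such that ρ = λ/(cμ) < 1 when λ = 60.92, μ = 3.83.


Stability requires cμ > λ ⇔ c > λ/μ.
λ/μ = 60.92/3.83 = 15.9060
Minimum integer c = ⌊15.9060⌋ + 1 = 16
Check: 16·3.83 = 61.28 > 60.92, while 15·3.83 = 57.45 ≤ 60.92

Final: 16 servers


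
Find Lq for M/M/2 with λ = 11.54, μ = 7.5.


a = λ/μ = 1.5387; ρ = a/2 = 0.7693
P₀ = 0.130369
Lq = P₀·a^c·ρ / (c!·(1−ρ)²) = 0.130369·2.36750·0.7693/(2·0.05321)
= 2.23141

Final: 2.23141


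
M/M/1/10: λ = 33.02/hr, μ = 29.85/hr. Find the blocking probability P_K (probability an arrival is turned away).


ρ = λ/μ = 33.02/29.85 = 1.1062
P_K = (1−ρ)ρ^K/(1−ρ^(K+1)) = (-0.1062·2.743641)/(1 − 3.035010)
= -0.291368/-2.035010 = 0.143178

Final: 0.143178


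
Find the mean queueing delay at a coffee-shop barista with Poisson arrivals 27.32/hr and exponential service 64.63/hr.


ρ = 27.32/64.63 = 0.4227
Wq = ρ/(μ−λ) = 0.4227/(64.63 − 27.32) = 0.4227/37.31 = 0.01133 hr

Final: 0.01133 hr


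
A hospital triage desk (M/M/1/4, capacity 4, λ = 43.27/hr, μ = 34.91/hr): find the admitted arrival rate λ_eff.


ρ = 1.2395; P_K = (1−ρ)ρ^4/(1−ρ^5) = 0.293551
λ_eff = λ(1 − P_K) = 43.27·(1 − 0.293551) = 43.27·0.706449 = 30.5680 /hr

Final: 30.5680 /hr


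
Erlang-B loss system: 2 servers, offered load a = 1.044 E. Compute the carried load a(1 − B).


B(2,1.044) = 0.210496 (Erlang-B)
Carried load = a(1 − B) = 1.044·(1 − 0.210496) = 1.044·0.789504 = 0.8242 E

Final: 0.8242 Erlangs


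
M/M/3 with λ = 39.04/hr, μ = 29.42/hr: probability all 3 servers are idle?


a = λ/μ = 39.04/29.42 = 1.3270; ρ = a/c = 0.4423
Σ_{k=0}^{2} a^k/k! (terms k=0..2) = 1.00000 + 1.32699 + 0.88045 = 3.20744
Tail: a^3/(3!(1−ρ)) = 2.33669/(6·0.5577) = 0.69835
P₀ = 1/(3.20744 + 0.69835) = 1/3.90579 = 0.256030

Final: 0.256030


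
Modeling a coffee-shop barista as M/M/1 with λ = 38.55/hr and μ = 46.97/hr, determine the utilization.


ρ = λ/μ = 38.55/46.97 = 0.8207

Final: 0.8207


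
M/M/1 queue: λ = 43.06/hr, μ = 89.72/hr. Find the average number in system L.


ρ = λ/μ = 43.06/89.72 = 0.4799
L = ρ/(1−ρ) = 0.4799/(1 − 0.4799) = 0.4799/0.5201 = 0.9228

Final: 0.9228


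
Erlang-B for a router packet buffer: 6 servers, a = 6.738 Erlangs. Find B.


B(c,a) = (a^c/c!) / Σ_{k=0}^{c} a^k/k!
a^6/6! = 129.973120
Σ terms (k=0..6): 1.00000 + 6.73800 + 22.70032 + 50.98492 + 85.88410 + 115.73742 + 129.97312 = 413.017886
B = 129.973120/413.017886 = 0.314691

Final: 0.314691


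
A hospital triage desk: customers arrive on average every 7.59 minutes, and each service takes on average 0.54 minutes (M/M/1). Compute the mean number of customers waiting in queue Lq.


λ = 60/7.59 = 7.9051 /hr
μ = 60/0.54 = 111.1111 /hr
ρ = λ/μ = 7.9051/111.1111 = 0.07115
Lq = ρ²/(1−ρ) = 0.005062/0.9289 = 0.005449

Final: 0.005449


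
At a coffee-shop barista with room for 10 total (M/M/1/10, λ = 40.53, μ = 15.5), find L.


ρ = 40.53/15.5 = 2.6148
L = ρ[1 − (K+1)ρ^K + Kρ^(K+1)] / [(1−ρ)(1−ρ^(K+1))]
Numerator: 2.6148·(1 − 11·14943.387408 + 10·39074.547849) = 591918.991290
Denominator: (-1.6148)·(-39073.547849) = 63097.477591
L = 591918.991290/63097.477591 = 9.3810

Final: 9.3810


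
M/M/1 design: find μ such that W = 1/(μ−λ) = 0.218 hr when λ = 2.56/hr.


W = 1/(μ−λ) ⇒ μ − λ = 1/W = 1/0.218 = 4.5872
μ = λ + 1/W = 2.56 + 4.5872 = 7.1472 per hr

Final: 7.1472 /hr


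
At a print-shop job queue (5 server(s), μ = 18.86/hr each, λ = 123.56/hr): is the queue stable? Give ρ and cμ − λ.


Total capacity cμ = 5·18.86 = 94.30/hr
ρ = λ/(cμ) = 123.56/94.30 = 1.3103
Stable ⇔ ρ < 1: NO
Spare capacity = cμ − λ = 94.30 − 123.56 = -29.26/hr

Final: ρ = 1.3103; unstable; margin = -29.26/hr


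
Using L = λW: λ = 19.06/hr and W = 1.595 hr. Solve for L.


L = λW = 19.06·1.595 = 30.4007

Final: 30.4007


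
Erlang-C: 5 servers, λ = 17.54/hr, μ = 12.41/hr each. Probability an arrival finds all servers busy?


a = λ/μ = 1.4134; ρ = a/5 = 0.2827
P₀ = 0.243040 (from M/M/c formula)
C(c,a) = [a^c/(c!(1−ρ))]·P₀ = [5.64013/(120·0.7173)]·0.243040
= 0.06552·0.243040 = 0.015925

Final: 0.015925


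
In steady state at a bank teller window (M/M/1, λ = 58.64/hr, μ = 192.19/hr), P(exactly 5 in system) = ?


ρ = 58.64/192.19 = 0.3051
P_n = (1−ρ)·ρ^n = (1 − 0.3051)·0.3051^5 = 0.6949·0.002644 = 0.001838

Final: 0.001838


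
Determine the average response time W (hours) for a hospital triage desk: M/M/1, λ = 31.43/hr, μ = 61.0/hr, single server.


W = 1/(μ−λ) = 1/(61.0 − 31.43) = 1/29.57 = 0.03382 hr

Final: 0.03382 hr


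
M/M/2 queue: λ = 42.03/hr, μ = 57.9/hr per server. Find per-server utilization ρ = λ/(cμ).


ρ = λ/(cμ) = 42.03/(2·57.9) = 42.03/115.80 = 0.3630

Final: 0.3630


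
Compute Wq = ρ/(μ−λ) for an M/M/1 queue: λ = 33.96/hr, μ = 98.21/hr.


ρ = 33.96/98.21 = 0.3458
Wq = ρ/(μ−λ) = 0.3458/(98.21 − 33.96) = 0.3458/64.25 = 0.005382 hr

Final: 0.005382 hr


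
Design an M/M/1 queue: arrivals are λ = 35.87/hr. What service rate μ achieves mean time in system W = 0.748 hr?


W = 1/(μ−λ) ⇒ μ − λ = 1/W = 1/0.748 = 1.3369
μ = λ + 1/W = 35.87 + 1.3369 = 37.2069 per hr

Final: 37.2069 /hr


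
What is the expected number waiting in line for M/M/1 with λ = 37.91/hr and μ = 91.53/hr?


ρ = 37.91/91.53 = 0.4142
Lq = ρ²/(1−ρ) = 0.1715/0.5858 = 0.2928

Final: 0.2928


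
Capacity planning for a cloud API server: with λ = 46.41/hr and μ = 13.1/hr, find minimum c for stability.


Stability requires cμ > λ ⇔ c > λ/μ.
λ/μ = 46.41/13.1 = 3.5427
Minimum integer c = ⌊3.5427⌋ + 1 = 4
Check: 4·13.1 = 52.40 > 46.41, while 3·13.1 = 39.30 ≤ 46.41

Final: 4 servers


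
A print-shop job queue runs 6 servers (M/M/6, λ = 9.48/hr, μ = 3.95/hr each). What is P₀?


a = λ/μ = 9.48/3.95 = 2.4000; ρ = a/c = 0.4000
Σ_{k=0}^{5} a^k/k! (terms k=0..5) = 1.00000 + 2.40000 + 2.88000 + 2.30400 + 1.38240 + 0.66355 = 10.62995
Tail: a^6/(6!(1−ρ)) = 191.10298/(720·0.6000) = 0.44237
P₀ = 1/(10.62995 + 0.44237) = 1/11.07232 = 0.090315

Final: 0.090315


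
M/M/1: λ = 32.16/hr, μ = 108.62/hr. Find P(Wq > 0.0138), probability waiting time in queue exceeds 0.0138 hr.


ρ = 32.16/108.62 = 0.2961
P(Wq > t) = ρ·e^{−(μ−λ)t} = 0.2961·e^{−1.0551}
= 0.2961·0.348141 = 0.103077

Final: 0.103077


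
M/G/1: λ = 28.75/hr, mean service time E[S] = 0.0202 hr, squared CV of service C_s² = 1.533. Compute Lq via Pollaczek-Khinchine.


ρ = λ·E[S] = 28.75·0.0202 = 0.5807
Lq = ρ²(1+C_s²)/(2(1−ρ)) = 0.3373·(1+1.533)/(2·0.4193)
= 0.3373·2.5330/0.8385 = 1.01885

Final: 1.01885


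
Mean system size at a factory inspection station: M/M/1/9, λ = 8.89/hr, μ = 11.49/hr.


ρ = 8.89/11.49 = 0.7737
L = ρ[1 − (K+1)ρ^K + Kρ^(K+1)] / [(1−ρ)(1−ρ^(K+1))]
Numerator: 0.7737·(1 − 10·0.099365 + 9·0.076881) = 0.540264
Denominator: (0.2263)·(0.923119) = 0.208887
L = 0.540264/0.208887 = 2.5864

Final: 2.5864


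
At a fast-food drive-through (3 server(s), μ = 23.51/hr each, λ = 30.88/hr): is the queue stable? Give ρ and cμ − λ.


Total capacity cμ = 3·23.51 = 70.53/hr
ρ = λ/(cμ) = 30.88/70.53 = 0.4378
Stable ⇔ ρ < 1: YES
Spare capacity = cμ − λ = 70.53 − 30.88 = 39.65/hr

Final: ρ = 0.4378; stable; margin = 39.65/hr


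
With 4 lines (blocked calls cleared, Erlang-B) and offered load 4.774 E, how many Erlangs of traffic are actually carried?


B(4,4.774) = 0.380058 (Erlang-B)
Carried load = a(1 − B) = 4.774·(1 − 0.380058) = 4.774·0.619942 = 2.9596 E

Final: 2.9596 Erlangs


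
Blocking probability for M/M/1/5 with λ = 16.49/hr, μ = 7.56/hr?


ρ = λ/μ = 16.49/7.56 = 2.1812
P_K = (1−ρ)ρ^K/(1−ρ^(K+1)) = (-1.1812·49.373544)/(1 − 107.694410)
= -58.320866/-106.694410 = 0.546616

Final: 0.546616


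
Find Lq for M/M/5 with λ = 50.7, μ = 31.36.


a = λ/μ = 1.6167; ρ = a/5 = 0.3233
P₀ = 0.198077
Lq = P₀·a^c·ρ / (c!·(1−ρ)²) = 0.198077·11.04484·0.3233/(120·0.45787)
= 0.01287

Final: 0.01287


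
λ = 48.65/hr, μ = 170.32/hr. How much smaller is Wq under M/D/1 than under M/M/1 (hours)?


ρ = 48.65/170.32 = 0.2856
Wq(M/M/1) = ρ/(μ−λ) = 0.2856/121.67 = 0.002348 hr
Wq(M/D/1) = ρ/(2(μ−λ)) = 0.001174 hr
Savings = 0.002348 − 0.001174 = 0.001174 hr

Final: 0.001174 hr


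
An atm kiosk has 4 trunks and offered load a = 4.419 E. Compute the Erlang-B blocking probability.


B(c,a) = (a^c/c!) / Σ_{k=0}^{c} a^k/k!
a^4/4! = 15.888568
Σ terms (k=0..4): 1.00000 + 4.41900 + 9.76378 + 14.38205 + 15.88857 = 45.453397
B = 15.888568/45.453397 = 0.349557

Final: 0.349557


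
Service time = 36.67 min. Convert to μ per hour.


μ = 1/(service time) in consistent units.
1 hour = 60 min, so μ = 60/36.67 = 1.6362 per hour

Final: 1.6362 /hr


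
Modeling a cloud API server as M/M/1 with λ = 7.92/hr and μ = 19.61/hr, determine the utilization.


ρ = λ/μ = 7.92/19.61 = 0.4039

Final: 0.4039


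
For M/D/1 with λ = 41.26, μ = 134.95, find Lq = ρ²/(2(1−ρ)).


ρ = 41.26/134.95 = 0.3057
M/D/1: Lq = ρ²/(2(1−ρ)) = 0.09348/(2·0.6943) = 0.06732

Final: 0.06732


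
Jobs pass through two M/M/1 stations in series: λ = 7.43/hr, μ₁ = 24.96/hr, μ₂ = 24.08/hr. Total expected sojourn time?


Each node sees arrival rate λ = 7.43/hr (tandem ⇒ throughput preserved).
W₁ = 1/(μ₁−λ) = 1/(24.96−7.43) = 0.05705 hr
W₂ = 1/(μ₂−λ) = 1/(24.08−7.43) = 0.06006 hr
W_total = W₁ + W₂ = 0.05705 + 0.06006 = 0.11711 hr

Final: 0.11711 hr


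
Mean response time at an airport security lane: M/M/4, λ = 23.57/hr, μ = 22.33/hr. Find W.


a = 1.0555; ρ = 0.2639; P₀ = 0.347359
Lq = P₀·a^c·ρ/(c!(1−ρ)²) = 0.008749
Wq = Lq/λ = 0.008749/23.57 = 0.0003712 hr
W = Wq + 1/μ = 0.0003712 + 0.04478 = 0.04515 hr

Final: 0.04515 hr


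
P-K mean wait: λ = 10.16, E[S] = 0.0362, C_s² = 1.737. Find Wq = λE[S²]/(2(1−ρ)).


ρ = λ·E[S] = 10.16·0.0362 = 0.3678
E[S²] = E[S]²(1+C_s²) = 0.0362²·(1+1.737) = 0.003587
Wq = λ·E[S²]/(2(1−ρ)) = 10.16·0.003587/(2·0.6322) = 0.02882 hr

Final: 0.02882 hr


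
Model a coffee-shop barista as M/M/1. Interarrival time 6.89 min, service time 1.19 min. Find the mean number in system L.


λ = 60/6.89 = 8.7083 /hr
μ = 60/1.19 = 50.4202 /hr
ρ = λ/μ = 8.7083/50.4202 = 0.1727
L = ρ/(1−ρ) = 0.1727/0.8273 = 0.2088

Final: 0.2088


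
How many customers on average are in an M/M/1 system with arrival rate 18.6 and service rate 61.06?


ρ = λ/μ = 18.6/61.06 = 0.3046
L = ρ/(1−ρ) = 0.3046/(1 − 0.3046) = 0.3046/0.6954 = 0.4381

Final: 0.4381


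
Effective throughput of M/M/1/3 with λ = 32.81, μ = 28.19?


ρ = 1.1639; P_K = (1−ρ)ρ^3/(1−ρ^4) = 0.309439
λ_eff = λ(1 − P_K) = 32.81·(1 − 0.309439) = 32.81·0.690561 = 22.6573 /hr

Final: 22.6573 /hr


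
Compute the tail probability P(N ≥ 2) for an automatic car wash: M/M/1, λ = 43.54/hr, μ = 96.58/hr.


ρ = 43.54/96.58 = 0.4508
P(N ≥ n) = ρ^n = 0.4508^2 = 0.203237

Final: 0.203237


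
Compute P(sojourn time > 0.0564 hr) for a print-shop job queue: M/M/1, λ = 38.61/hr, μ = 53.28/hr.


W ~ Exponential(μ−λ) for M/M/1.
μ − λ = 53.28 − 38.61 = 14.6700
P(W > t) = e^{−(μ−λ)t} = e^{−0.8274} = 0.437190

Final: 0.437190


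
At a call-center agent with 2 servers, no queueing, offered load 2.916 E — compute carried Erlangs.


B(2,2.916) = 0.520540 (Erlang-B)
Carried load = a(1 − B) = 2.916·(1 − 0.520540) = 2.916·0.479460 = 1.3981 E

Final: 1.3981 Erlangs


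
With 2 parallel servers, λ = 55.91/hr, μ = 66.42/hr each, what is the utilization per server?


ρ = λ/(cμ) = 55.91/(2·66.42) = 55.91/132.84 = 0.4209

Final: 0.4209


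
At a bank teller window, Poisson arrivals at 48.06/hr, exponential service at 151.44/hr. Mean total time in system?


W = 1/(μ−λ) = 1/(151.44 − 48.06) = 1/103.38 = 0.009673 hr

Final: 0.009673 hr


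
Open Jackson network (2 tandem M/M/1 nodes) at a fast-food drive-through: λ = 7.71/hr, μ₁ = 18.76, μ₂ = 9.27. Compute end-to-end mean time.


Each node sees arrival rate λ = 7.71/hr (tandem ⇒ throughput preserved).
W₁ = 1/(μ₁−λ) = 1/(18.76−7.71) = 0.09050 hr
W₂ = 1/(μ₂−λ) = 1/(9.27−7.71) = 0.64103 hr
W_total = W₁ + W₂ = 0.09050 + 0.64103 = 0.73152 hr

Final: 0.73152 hr


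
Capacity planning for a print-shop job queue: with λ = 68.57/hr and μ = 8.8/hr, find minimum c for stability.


Stability requires cμ > λ ⇔ c > λ/μ.
λ/μ = 68.57/8.8 = 7.7920
Minimum integer c = ⌊7.7920⌋ + 1 = 8
Check: 8·8.8 = 70.40 > 68.57, while 7·8.8 = 61.60 ≤ 68.57

Final: 8 servers


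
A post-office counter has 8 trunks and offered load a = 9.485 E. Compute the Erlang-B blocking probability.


B(c,a) = (a^c/c!) / Σ_{k=0}^{c} a^k/k!
a^8/8! = 1624.718622
Σ terms (k=0..8): 1.00000 + 9.48500 + 44.98261 + 142.22003 + 337.23924 + 639.74283 + 1011.32680 + 1370.34781 + 1624.71862 = 5181.062941
B = 1624.718622/5181.062941 = 0.313588

Final: 0.313588


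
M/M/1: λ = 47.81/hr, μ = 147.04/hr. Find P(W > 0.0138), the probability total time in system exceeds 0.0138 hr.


W ~ Exponential(μ−λ) for M/M/1.
μ − λ = 147.04 − 47.81 = 99.2300
P(W > t) = e^{−(μ−λ)t} = e^{−1.3694} = 0.254266

Final: 0.254266


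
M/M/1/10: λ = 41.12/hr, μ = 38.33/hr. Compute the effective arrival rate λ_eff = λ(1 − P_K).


ρ = 1.0728; P_K = (1−ρ)ρ^10/(1−ρ^11) = 0.126041
λ_eff = λ(1 − P_K) = 41.12·(1 − 0.126041) = 41.12·0.873959 = 35.9372 /hr

Final: 35.9372 /hr


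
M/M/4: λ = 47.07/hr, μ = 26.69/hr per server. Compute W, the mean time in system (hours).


a = 1.7636; ρ = 0.4409; P₀ = 0.167960
Lq = P₀·a^c·ρ/(c!(1−ρ)²) = 0.09548
Wq = Lq/λ = 0.09548/47.07 = 0.002029 hr
W = Wq + 1/μ = 0.002029 + 0.03747 = 0.03950 hr

Final: 0.03950 hr


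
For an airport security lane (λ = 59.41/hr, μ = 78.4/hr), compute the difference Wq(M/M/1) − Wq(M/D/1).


ρ = 59.41/78.4 = 0.7578
Wq(M/M/1) = ρ/(μ−λ) = 0.7578/18.99 = 0.03990 hr
Wq(M/D/1) = ρ/(2(μ−λ)) = 0.01995 hr
Savings = 0.03990 − 0.01995 = 0.01995 hr

Final: 0.01995 hr


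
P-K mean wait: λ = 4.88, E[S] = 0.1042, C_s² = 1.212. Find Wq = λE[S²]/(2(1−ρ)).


ρ = λ·E[S] = 4.88·0.1042 = 0.5085
E[S²] = E[S]²(1+C_s²) = 0.1042²·(1+1.212) = 0.024017
Wq = λ·E[S²]/(2(1−ρ)) = 4.88·0.024017/(2·0.4915) = 0.11923 hr

Final: 0.11923 hr


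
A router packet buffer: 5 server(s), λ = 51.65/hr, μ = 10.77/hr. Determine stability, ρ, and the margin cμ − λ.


Total capacity cμ = 5·10.77 = 53.85/hr
ρ = λ/(cμ) = 51.65/53.85 = 0.9591
Stable ⇔ ρ < 1: YES
Spare capacity = cμ − λ = 53.85 − 51.65 = 2.20/hr

Final: ρ = 0.9591; stable; margin = 2.20/hr


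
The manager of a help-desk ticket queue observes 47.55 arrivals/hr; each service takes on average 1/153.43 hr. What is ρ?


ρ = λ/μ = 47.55/153.43 = 0.3099

Final: 0.3099


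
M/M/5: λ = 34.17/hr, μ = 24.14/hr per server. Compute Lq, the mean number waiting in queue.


a = λ/μ = 1.4155; ρ = a/5 = 0.2831
P₀ = 0.242523
Lq = P₀·a^c·ρ / (c!·(1−ρ)²) = 0.242523·5.68249·0.2831/(120·0.51395)
= 0.006326

Final: 0.006326


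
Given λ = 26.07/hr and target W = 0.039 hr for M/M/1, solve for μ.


W = 1/(μ−λ) ⇒ μ − λ = 1/W = 1/0.039 = 25.6410
μ = λ + 1/W = 26.07 + 25.6410 = 51.7110 per hr

Final: 51.7110 /hr


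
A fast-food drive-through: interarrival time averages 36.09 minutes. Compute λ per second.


λ = 1/(interarrival time) in consistent units.
1 second = 0.0166667 min, so λ = 0.0166667/36.09 = 0.0004618 per second

Final: 0.0004618 /sec


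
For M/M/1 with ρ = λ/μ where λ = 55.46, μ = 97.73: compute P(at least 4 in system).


ρ = 55.46/97.73 = 0.5675
P(N ≥ n) = ρ^n = 0.5675^4 = 0.103707

Final: 0.103707


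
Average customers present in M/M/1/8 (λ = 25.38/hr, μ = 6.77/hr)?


ρ = 25.38/6.77 = 3.7489
L = ρ[1 − (K+1)ρ^K + Kρ^(K+1)] / [(1−ρ)(1−ρ^(K+1))]
Numerator: 3.7489·(1 − 9·39014.279647 + 8·146260.327540) = 3070174.376174
Denominator: (-2.7489)·(-146259.327540) = 402051.120461
L = 3070174.376174/402051.120461 = 7.6363

Final: 7.6363


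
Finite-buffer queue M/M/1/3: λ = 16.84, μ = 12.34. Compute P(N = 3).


ρ = λ/μ = 16.84/12.34 = 1.3647
P_K = (1−ρ)ρ^K/(1−ρ^(K+1)) = (-0.3647·2.541445)/(1 − 3.468229)
= -0.926783/-2.468229 = 0.375485

Final: 0.375485


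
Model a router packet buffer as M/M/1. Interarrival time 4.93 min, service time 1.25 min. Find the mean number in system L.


λ = 60/4.93 = 12.1704 /hr
μ = 60/1.25 = 48.0000 /hr
ρ = λ/μ = 12.1704/48.0000 = 0.2535
L = ρ/(1−ρ) = 0.2535/0.7465 = 0.3397

Final: 0.3397


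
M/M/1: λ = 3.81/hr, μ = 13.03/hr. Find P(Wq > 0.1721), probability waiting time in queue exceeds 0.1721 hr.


ρ = 3.81/13.03 = 0.2924
P(Wq > t) = ρ·e^{−(μ−λ)t} = 0.2924·e^{−1.5868}
= 0.2924·0.204587 = 0.059822

Final: 0.059822


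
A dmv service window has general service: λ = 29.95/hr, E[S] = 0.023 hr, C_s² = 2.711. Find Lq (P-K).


ρ = λ·E[S] = 29.95·0.023 = 0.6888
Lq = ρ²(1+C_s²)/(2(1−ρ)) = 0.4745·(1+2.711)/(2·0.3112)
= 0.4745·3.7110/0.6223 = 2.82970

Final: 2.82970


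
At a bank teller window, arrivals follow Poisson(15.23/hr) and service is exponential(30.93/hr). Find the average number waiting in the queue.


ρ = 15.23/30.93 = 0.4924
Lq = ρ²/(1−ρ) = 0.2425/0.5076 = 0.4777

Final: 0.4777


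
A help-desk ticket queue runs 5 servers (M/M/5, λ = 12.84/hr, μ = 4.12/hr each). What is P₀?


a = λ/μ = 12.84/4.12 = 3.1165; ρ = a/c = 0.6233
Σ_{k=0}^{4} a^k/k! (terms k=0..4) = 1.00000 + 3.11650 + 4.85630 + 5.04490 + 3.93061 = 17.94831
Tail: a^5/(5!(1−ρ)) = 293.99439/(120·0.3767) = 6.50374
P₀ = 1/(17.94831 + 6.50374) = 1/24.45205 = 0.040896

Final: 0.040896


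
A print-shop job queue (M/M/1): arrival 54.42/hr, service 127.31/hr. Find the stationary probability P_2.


ρ = 54.42/127.31 = 0.4275
P_n = (1−ρ)·ρ^n = (1 − 0.4275)·0.4275^2 = 0.5725·0.182723 = 0.104616

Final: 0.104616


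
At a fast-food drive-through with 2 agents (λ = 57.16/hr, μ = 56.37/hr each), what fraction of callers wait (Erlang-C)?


a = λ/μ = 1.0140; ρ = a/2 = 0.5070
P₀ = 0.327134 (from M/M/c formula)
C(c,a) = [a^c/(c!(1−ρ))]·P₀ = [1.02823/(2·0.4930)]·0.327134
= 1.04284·0.327134 = 0.341148

Final: 0.341148


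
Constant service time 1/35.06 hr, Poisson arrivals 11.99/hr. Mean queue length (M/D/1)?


ρ = 11.99/35.06 = 0.3420
M/D/1: Lq = ρ²/(2(1−ρ)) = 0.1170/(2·0.6580) = 0.08887

Final: 0.08887


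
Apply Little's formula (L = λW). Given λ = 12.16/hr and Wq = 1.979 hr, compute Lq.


Lq = λWq = 12.16·1.979 = 24.0646

Final: 24.0646


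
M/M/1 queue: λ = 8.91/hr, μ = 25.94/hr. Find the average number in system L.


ρ = λ/μ = 8.91/25.94 = 0.3435
L = ρ/(1−ρ) = 0.3435/(1 − 0.3435) = 0.3435/0.6565 = 0.5232

Final: 0.5232


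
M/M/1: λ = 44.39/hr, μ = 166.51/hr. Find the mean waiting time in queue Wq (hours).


ρ = 44.39/166.51 = 0.2666
Wq = ρ/(μ−λ) = 0.2666/(166.51 − 44.39) = 0.2666/122.12 = 0.002183 hr

Final: 0.002183 hr


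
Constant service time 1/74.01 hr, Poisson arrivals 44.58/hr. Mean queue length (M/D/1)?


ρ = 44.58/74.01 = 0.6024
M/D/1: Lq = ρ²/(2(1−ρ)) = 0.3628/(2·0.3976) = 0.45621

Final: 0.45621


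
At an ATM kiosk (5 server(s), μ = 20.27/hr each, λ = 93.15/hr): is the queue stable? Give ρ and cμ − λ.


Total capacity cμ = 5·20.27 = 101.35/hr
ρ = λ/(cμ) = 93.15/101.35 = 0.9191
Stable ⇔ ρ < 1: YES
Spare capacity = cμ − λ = 101.35 − 93.15 = 8.20/hr

Final: ρ = 0.9191; stable; margin = 8.20/hr


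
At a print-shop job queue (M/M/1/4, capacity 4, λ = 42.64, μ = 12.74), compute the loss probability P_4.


ρ = λ/μ = 42.64/12.74 = 3.3469
P_K = (1−ρ)ρ^K/(1−ρ^(K+1)) = (-2.3469·125.484785)/(1 − 419.989894)
= -294.505108/-418.989894 = 0.702893

Final: 0.702893


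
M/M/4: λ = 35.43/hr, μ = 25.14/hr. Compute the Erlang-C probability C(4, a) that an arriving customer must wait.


a = λ/μ = 1.4093; ρ = a/4 = 0.3523
P₀ = 0.242561 (from M/M/c formula)
C(c,a) = [a^c/(c!(1−ρ))]·P₀ = [3.94479/(24·0.6477)]·0.242561
= 0.25378·0.242561 = 0.061557

Final: 0.061557


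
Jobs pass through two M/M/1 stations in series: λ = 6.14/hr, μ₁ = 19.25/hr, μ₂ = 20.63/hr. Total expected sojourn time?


Each node sees arrival rate λ = 6.14/hr (tandem ⇒ throughput preserved).
W₁ = 1/(μ₁−λ) = 1/(19.25−6.14) = 0.07628 hr
W₂ = 1/(μ₂−λ) = 1/(20.63−6.14) = 0.06901 hr
W_total = W₁ + W₂ = 0.07628 + 0.06901 = 0.14529 hr

Final: 0.14529 hr


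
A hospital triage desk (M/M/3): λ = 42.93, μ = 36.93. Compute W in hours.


a = 1.1625; ρ = 0.3875; P₀ = 0.306224
Lq = P₀·a^c·ρ/(c!(1−ρ)²) = 0.08281
Wq = Lq/λ = 0.08281/42.93 = 0.001929 hr
W = Wq + 1/μ = 0.001929 + 0.02708 = 0.02901 hr

Final: 0.02901 hr


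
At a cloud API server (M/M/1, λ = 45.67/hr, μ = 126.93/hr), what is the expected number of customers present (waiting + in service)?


ρ = λ/μ = 45.67/126.93 = 0.3598
L = ρ/(1−ρ) = 0.3598/(1 − 0.3598) = 0.3598/0.6402 = 0.5620

Final: 0.5620


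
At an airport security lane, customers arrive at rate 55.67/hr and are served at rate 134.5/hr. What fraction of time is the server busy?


ρ = λ/μ = 55.67/134.5 = 0.4139

Final: 0.4139


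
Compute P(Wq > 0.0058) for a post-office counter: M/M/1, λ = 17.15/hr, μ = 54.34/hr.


ρ = 17.15/54.34 = 0.3156
P(Wq > t) = ρ·e^{−(μ−λ)t} = 0.3156·e^{−0.2157}
= 0.3156·0.805975 = 0.254370

Final: 0.254370


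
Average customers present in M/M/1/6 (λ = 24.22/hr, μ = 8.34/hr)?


ρ = 24.22/8.34 = 2.9041
L = ρ[1 − (K+1)ρ^K + Kρ^(K+1)] / [(1−ρ)(1−ρ^(K+1))]
Numerator: 2.9041·(1 − 7·599.858102 + 6·1742.033960) = 18162.668167
Denominator: (-1.9041)·(-1741.033960) = 3315.062265
L = 18162.668167/3315.062265 = 5.4788

Final: 5.4788


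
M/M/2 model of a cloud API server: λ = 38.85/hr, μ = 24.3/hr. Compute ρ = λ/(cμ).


ρ = λ/(cμ) = 38.85/(2·24.3) = 38.85/48.60 = 0.7994

Final: 0.7994


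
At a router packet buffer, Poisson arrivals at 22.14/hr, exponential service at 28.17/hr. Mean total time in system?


W = 1/(μ−λ) = 1/(28.17 − 22.14) = 1/6.03 = 0.1658 hr

Final: 0.1658 hr


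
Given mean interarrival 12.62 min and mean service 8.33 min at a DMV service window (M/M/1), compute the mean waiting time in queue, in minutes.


λ = 60/12.62 = 4.7544 /hr
μ = 60/8.33 = 7.2029 /hr
ρ = λ/μ = 4.7544/7.2029 = 0.6601
Wq = ρ/(μ−λ) = 0.6601/(7.2029−4.7544) = 0.26958 hr
In minutes: 0.26958·60 = 16.175 min

Final: 16.175 min


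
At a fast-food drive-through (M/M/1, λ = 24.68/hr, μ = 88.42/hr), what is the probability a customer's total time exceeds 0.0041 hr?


W ~ Exponential(μ−λ) for M/M/1.
μ − λ = 88.42 − 24.68 = 63.7400
P(W > t) = e^{−(μ−λ)t} = e^{−0.2613} = 0.770024

Final: 0.770024


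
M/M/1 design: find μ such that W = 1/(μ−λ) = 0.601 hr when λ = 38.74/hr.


W = 1/(μ−λ) ⇒ μ − λ = 1/W = 1/0.601 = 1.6639
μ = λ + 1/W = 38.74 + 1.6639 = 40.4039 per hr

Final: 40.4039 /hr


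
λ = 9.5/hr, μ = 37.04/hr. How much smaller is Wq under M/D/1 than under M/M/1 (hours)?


ρ = 9.5/37.04 = 0.2565
Wq(M/M/1) = ρ/(μ−λ) = 0.2565/27.54 = 0.009313 hr
Wq(M/D/1) = ρ/(2(μ−λ)) = 0.004656 hr
Savings = 0.009313 − 0.004656 = 0.004656 hr

Final: 0.004656 hr


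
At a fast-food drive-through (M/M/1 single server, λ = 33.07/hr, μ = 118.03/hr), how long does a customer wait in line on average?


ρ = 33.07/118.03 = 0.2802
Wq = ρ/(μ−λ) = 0.2802/(118.03 − 33.07) = 0.2802/84.96 = 0.003298 hr

Final: 0.003298 hr


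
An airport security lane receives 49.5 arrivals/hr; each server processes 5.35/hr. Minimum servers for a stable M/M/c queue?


Stability requires cμ > λ ⇔ c > λ/μ.
λ/μ = 49.5/5.35 = 9.2523
Minimum integer c = ⌊9.2523⌋ + 1 = 10
Check: 10·5.35 = 53.50 > 49.5, while 9·5.35 = 48.15 ≤ 49.5

Final: 10 servers


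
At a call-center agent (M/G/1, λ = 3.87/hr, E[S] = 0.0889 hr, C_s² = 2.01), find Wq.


ρ = λ·E[S] = 3.87·0.0889 = 0.3440
E[S²] = E[S]²(1+C_s²) = 0.0889²·(1+2.01) = 0.023789
Wq = λ·E[S²]/(2(1−ρ)) = 3.87·0.023789/(2·0.6560) = 0.07017 hr

Final: 0.07017 hr


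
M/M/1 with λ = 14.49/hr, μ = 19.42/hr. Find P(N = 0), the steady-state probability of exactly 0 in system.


ρ = 14.49/19.42 = 0.7461
P_n = (1−ρ)·ρ^n = (1 − 0.7461)·0.7461^0 = 0.2539·1.000000 = 0.253862

Final: 0.253862


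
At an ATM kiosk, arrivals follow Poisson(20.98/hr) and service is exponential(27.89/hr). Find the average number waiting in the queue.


ρ = 20.98/27.89 = 0.7522
Lq = ρ²/(1−ρ) = 0.5659/0.2478 = 2.2839

Final: 2.2839


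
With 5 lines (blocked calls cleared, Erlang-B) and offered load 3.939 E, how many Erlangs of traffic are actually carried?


B(5,3.939) = 0.193606 (Erlang-B)
Carried load = a(1 − B) = 3.939·(1 − 0.193606) = 3.939·0.806394 = 3.1764 E

Final: 3.1764 Erlangs


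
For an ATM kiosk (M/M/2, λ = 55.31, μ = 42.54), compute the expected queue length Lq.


a = λ/μ = 1.3002; ρ = a/2 = 0.6501
P₀ = 0.212052
Lq = P₀·a^c·ρ / (c!·(1−ρ)²) = 0.212052·1.69049·0.6501/(2·0.12243)
= 0.95170

Final: 0.95170


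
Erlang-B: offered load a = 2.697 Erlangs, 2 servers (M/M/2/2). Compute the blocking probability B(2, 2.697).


B(c,a) = (a^c/c!) / Σ_{k=0}^{c} a^k/k!
a^2/2! = 3.636904
Σ terms (k=0..2): 1.00000 + 2.69700 + 3.63690 = 7.333905
B = 3.636904/7.333905 = 0.495903

Final: 0.495903


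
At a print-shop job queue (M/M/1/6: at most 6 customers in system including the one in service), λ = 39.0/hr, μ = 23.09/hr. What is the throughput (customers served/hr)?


ρ = 1.6890; P_K = (1−ρ)ρ^6/(1−ρ^7) = 0.418623
λ_eff = λ(1 − P_K) = 39.0·(1 − 0.418623) = 39.0·0.581377 = 22.6737 /hr

Final: 22.6737 /hr


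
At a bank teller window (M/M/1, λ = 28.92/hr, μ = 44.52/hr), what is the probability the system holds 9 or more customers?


ρ = 28.92/44.52 = 0.6496
P(N ≥ n) = ρ^n = 0.6496^9 = 0.020596

Final: 0.020596


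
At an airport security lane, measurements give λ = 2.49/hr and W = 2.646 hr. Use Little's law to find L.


L = λW = 2.49·2.646 = 6.5885

Final: 6.5885


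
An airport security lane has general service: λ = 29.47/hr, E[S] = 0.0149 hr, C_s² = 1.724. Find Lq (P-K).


ρ = λ·E[S] = 29.47·0.0149 = 0.4391
Lq = ρ²(1+C_s²)/(2(1−ρ)) = 0.1928·(1+1.724)/(2·0.5609)
= 0.1928·2.7240/1.1218 = 0.46820

Final: 0.46820


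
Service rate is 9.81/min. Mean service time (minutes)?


Mean service time = 1/μ = 1/9.81 minute = 0.10194 minute
In minutes: 0.10194 × 1 = 0.1019 min

Final: 0.1019 min


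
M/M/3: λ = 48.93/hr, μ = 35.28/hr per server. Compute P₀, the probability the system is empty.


a = λ/μ = 48.93/35.28 = 1.3869; ρ = a/c = 0.4623
Σ_{k=0}^{2} a^k/k! (terms k=0..2) = 1.00000 + 1.38690 + 0.96175 = 3.34866
Tail: a^3/(3!(1−ρ)) = 2.66772/(6·0.5377) = 0.82689
P₀ = 1/(3.34866 + 0.82689) = 1/4.17555 = 0.239489

Final: 0.239489


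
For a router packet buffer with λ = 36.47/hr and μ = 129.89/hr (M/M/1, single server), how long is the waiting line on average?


ρ = 36.47/129.89 = 0.2808
Lq = ρ²/(1−ρ) = 0.07884/0.7192 = 0.1096

Final: 0.1096


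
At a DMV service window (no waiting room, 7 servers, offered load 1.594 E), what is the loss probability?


B(c,a) = (a^c/c!) / Σ_{k=0}^{c} a^k/k!
a^7/7! = 0.005188
Σ terms (k=0..7): 1.00000 + 1.59400 + 1.27042 + 0.67502 + 0.26899 + 0.08576 + 0.02278 + 0.005188 = 4.922152
B = 0.005188/4.922152 = 0.001054

Final: 0.001054
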